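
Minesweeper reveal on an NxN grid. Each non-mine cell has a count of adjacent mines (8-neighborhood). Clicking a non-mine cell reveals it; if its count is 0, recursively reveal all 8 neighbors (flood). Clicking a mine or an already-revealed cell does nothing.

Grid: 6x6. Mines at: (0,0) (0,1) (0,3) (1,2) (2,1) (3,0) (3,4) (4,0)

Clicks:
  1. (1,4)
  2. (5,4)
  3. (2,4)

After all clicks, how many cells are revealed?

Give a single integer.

Answer: 15

Derivation:
Click 1 (1,4) count=1: revealed 1 new [(1,4)] -> total=1
Click 2 (5,4) count=0: revealed 13 new [(3,1) (3,2) (3,3) (4,1) (4,2) (4,3) (4,4) (4,5) (5,1) (5,2) (5,3) (5,4) (5,5)] -> total=14
Click 3 (2,4) count=1: revealed 1 new [(2,4)] -> total=15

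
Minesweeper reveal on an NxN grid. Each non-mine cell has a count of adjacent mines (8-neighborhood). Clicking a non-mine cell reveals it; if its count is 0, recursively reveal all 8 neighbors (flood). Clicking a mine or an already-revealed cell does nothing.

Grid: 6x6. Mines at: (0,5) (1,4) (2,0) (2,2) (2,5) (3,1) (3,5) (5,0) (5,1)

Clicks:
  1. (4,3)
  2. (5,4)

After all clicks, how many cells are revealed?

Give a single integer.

Answer: 11

Derivation:
Click 1 (4,3) count=0: revealed 11 new [(3,2) (3,3) (3,4) (4,2) (4,3) (4,4) (4,5) (5,2) (5,3) (5,4) (5,5)] -> total=11
Click 2 (5,4) count=0: revealed 0 new [(none)] -> total=11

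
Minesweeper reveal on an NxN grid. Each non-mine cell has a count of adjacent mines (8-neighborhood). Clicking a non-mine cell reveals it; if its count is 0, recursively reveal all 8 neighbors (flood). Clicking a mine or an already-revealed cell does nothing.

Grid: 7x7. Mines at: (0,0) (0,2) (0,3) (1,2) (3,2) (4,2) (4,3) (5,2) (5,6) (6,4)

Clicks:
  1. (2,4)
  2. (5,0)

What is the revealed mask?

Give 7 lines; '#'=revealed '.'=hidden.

Click 1 (2,4) count=0: revealed 18 new [(0,4) (0,5) (0,6) (1,3) (1,4) (1,5) (1,6) (2,3) (2,4) (2,5) (2,6) (3,3) (3,4) (3,5) (3,6) (4,4) (4,5) (4,6)] -> total=18
Click 2 (5,0) count=0: revealed 12 new [(1,0) (1,1) (2,0) (2,1) (3,0) (3,1) (4,0) (4,1) (5,0) (5,1) (6,0) (6,1)] -> total=30

Answer: ....###
##.####
##.####
##.####
##..###
##.....
##.....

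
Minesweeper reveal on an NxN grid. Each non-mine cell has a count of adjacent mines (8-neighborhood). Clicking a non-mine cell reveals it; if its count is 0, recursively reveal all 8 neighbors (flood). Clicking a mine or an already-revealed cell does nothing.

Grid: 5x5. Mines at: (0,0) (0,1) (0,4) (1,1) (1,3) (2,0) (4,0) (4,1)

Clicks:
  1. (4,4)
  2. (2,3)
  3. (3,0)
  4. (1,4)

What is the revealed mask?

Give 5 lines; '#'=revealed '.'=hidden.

Answer: .....
....#
..###
#.###
..###

Derivation:
Click 1 (4,4) count=0: revealed 9 new [(2,2) (2,3) (2,4) (3,2) (3,3) (3,4) (4,2) (4,3) (4,4)] -> total=9
Click 2 (2,3) count=1: revealed 0 new [(none)] -> total=9
Click 3 (3,0) count=3: revealed 1 new [(3,0)] -> total=10
Click 4 (1,4) count=2: revealed 1 new [(1,4)] -> total=11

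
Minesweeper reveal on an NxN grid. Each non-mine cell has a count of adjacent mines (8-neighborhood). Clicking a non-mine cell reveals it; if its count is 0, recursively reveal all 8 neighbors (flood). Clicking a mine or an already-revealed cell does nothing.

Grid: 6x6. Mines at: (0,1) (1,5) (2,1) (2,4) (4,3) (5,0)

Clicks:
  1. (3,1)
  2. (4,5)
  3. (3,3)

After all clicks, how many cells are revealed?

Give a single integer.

Click 1 (3,1) count=1: revealed 1 new [(3,1)] -> total=1
Click 2 (4,5) count=0: revealed 6 new [(3,4) (3,5) (4,4) (4,5) (5,4) (5,5)] -> total=7
Click 3 (3,3) count=2: revealed 1 new [(3,3)] -> total=8

Answer: 8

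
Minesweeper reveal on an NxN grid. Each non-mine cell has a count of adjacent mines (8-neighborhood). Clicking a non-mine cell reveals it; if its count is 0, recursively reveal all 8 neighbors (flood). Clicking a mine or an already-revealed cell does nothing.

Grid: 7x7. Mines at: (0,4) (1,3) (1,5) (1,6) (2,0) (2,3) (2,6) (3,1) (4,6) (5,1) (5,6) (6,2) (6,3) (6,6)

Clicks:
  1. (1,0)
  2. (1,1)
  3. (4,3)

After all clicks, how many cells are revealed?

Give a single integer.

Click 1 (1,0) count=1: revealed 1 new [(1,0)] -> total=1
Click 2 (1,1) count=1: revealed 1 new [(1,1)] -> total=2
Click 3 (4,3) count=0: revealed 12 new [(3,2) (3,3) (3,4) (3,5) (4,2) (4,3) (4,4) (4,5) (5,2) (5,3) (5,4) (5,5)] -> total=14

Answer: 14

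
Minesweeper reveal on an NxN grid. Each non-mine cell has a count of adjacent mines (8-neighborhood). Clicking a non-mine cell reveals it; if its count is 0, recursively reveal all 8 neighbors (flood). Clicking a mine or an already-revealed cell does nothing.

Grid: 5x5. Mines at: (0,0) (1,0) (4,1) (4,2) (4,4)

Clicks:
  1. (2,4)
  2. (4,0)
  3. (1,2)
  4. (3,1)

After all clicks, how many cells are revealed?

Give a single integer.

Answer: 17

Derivation:
Click 1 (2,4) count=0: revealed 16 new [(0,1) (0,2) (0,3) (0,4) (1,1) (1,2) (1,3) (1,4) (2,1) (2,2) (2,3) (2,4) (3,1) (3,2) (3,3) (3,4)] -> total=16
Click 2 (4,0) count=1: revealed 1 new [(4,0)] -> total=17
Click 3 (1,2) count=0: revealed 0 new [(none)] -> total=17
Click 4 (3,1) count=2: revealed 0 new [(none)] -> total=17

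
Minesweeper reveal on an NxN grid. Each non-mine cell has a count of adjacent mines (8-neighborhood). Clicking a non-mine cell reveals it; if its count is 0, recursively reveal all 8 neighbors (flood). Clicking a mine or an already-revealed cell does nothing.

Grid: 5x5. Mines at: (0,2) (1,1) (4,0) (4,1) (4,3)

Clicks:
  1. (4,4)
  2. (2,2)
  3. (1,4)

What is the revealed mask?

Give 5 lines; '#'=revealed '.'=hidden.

Click 1 (4,4) count=1: revealed 1 new [(4,4)] -> total=1
Click 2 (2,2) count=1: revealed 1 new [(2,2)] -> total=2
Click 3 (1,4) count=0: revealed 10 new [(0,3) (0,4) (1,2) (1,3) (1,4) (2,3) (2,4) (3,2) (3,3) (3,4)] -> total=12

Answer: ...##
..###
..###
..###
....#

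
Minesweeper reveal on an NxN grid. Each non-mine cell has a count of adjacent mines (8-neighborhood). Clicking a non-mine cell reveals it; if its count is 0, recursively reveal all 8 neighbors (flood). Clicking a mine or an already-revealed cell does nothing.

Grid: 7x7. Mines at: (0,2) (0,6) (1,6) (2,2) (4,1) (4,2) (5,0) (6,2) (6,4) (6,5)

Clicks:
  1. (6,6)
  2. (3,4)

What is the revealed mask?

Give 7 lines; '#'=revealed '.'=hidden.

Answer: ...###.
...###.
...####
...####
...####
...####
......#

Derivation:
Click 1 (6,6) count=1: revealed 1 new [(6,6)] -> total=1
Click 2 (3,4) count=0: revealed 22 new [(0,3) (0,4) (0,5) (1,3) (1,4) (1,5) (2,3) (2,4) (2,5) (2,6) (3,3) (3,4) (3,5) (3,6) (4,3) (4,4) (4,5) (4,6) (5,3) (5,4) (5,5) (5,6)] -> total=23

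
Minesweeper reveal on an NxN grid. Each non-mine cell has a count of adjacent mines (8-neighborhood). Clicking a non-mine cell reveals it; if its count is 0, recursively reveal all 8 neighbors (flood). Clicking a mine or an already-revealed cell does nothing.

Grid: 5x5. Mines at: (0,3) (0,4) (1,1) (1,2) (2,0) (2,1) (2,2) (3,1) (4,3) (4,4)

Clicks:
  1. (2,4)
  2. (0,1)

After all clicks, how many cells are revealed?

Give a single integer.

Click 1 (2,4) count=0: revealed 6 new [(1,3) (1,4) (2,3) (2,4) (3,3) (3,4)] -> total=6
Click 2 (0,1) count=2: revealed 1 new [(0,1)] -> total=7

Answer: 7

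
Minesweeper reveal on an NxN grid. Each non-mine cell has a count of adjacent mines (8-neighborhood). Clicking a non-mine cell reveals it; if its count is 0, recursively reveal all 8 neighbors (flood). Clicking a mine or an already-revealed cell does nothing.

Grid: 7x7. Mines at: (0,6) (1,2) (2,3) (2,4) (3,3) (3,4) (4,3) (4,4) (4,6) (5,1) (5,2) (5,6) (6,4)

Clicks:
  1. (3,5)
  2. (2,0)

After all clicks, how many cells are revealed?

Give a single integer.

Click 1 (3,5) count=4: revealed 1 new [(3,5)] -> total=1
Click 2 (2,0) count=0: revealed 13 new [(0,0) (0,1) (1,0) (1,1) (2,0) (2,1) (2,2) (3,0) (3,1) (3,2) (4,0) (4,1) (4,2)] -> total=14

Answer: 14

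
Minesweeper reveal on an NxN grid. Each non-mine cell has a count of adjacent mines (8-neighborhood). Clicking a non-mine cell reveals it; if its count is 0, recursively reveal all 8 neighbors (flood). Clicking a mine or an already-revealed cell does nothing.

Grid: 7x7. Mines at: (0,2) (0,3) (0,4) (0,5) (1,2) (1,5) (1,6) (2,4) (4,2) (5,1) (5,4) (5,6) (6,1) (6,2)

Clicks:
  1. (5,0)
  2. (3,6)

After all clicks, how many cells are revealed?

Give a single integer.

Click 1 (5,0) count=2: revealed 1 new [(5,0)] -> total=1
Click 2 (3,6) count=0: revealed 6 new [(2,5) (2,6) (3,5) (3,6) (4,5) (4,6)] -> total=7

Answer: 7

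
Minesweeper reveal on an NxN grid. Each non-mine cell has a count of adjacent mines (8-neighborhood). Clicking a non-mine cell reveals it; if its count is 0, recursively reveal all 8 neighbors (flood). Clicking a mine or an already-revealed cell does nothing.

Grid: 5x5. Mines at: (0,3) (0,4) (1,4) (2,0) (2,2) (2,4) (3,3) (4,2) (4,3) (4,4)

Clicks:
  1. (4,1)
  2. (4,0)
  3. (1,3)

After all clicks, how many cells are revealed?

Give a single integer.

Click 1 (4,1) count=1: revealed 1 new [(4,1)] -> total=1
Click 2 (4,0) count=0: revealed 3 new [(3,0) (3,1) (4,0)] -> total=4
Click 3 (1,3) count=5: revealed 1 new [(1,3)] -> total=5

Answer: 5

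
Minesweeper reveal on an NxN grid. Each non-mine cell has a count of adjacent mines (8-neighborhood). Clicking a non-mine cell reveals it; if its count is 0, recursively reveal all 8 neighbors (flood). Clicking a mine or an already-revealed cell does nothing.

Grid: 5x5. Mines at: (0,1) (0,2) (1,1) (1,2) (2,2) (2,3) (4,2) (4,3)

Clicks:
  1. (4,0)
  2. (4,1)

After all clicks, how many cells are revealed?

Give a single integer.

Click 1 (4,0) count=0: revealed 6 new [(2,0) (2,1) (3,0) (3,1) (4,0) (4,1)] -> total=6
Click 2 (4,1) count=1: revealed 0 new [(none)] -> total=6

Answer: 6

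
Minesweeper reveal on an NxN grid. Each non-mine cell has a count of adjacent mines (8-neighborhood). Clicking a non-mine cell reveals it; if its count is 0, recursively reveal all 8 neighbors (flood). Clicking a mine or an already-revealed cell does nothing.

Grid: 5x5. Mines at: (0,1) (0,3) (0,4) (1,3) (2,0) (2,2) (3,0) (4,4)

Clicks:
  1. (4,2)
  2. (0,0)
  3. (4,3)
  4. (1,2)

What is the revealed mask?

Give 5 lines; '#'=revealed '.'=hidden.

Click 1 (4,2) count=0: revealed 6 new [(3,1) (3,2) (3,3) (4,1) (4,2) (4,3)] -> total=6
Click 2 (0,0) count=1: revealed 1 new [(0,0)] -> total=7
Click 3 (4,3) count=1: revealed 0 new [(none)] -> total=7
Click 4 (1,2) count=4: revealed 1 new [(1,2)] -> total=8

Answer: #....
..#..
.....
.###.
.###.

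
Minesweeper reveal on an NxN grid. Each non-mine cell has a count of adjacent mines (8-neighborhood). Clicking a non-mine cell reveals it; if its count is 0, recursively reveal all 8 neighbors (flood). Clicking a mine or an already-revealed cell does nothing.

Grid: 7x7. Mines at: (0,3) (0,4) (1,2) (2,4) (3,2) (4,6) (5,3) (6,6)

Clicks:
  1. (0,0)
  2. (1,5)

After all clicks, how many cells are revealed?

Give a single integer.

Answer: 18

Derivation:
Click 1 (0,0) count=0: revealed 17 new [(0,0) (0,1) (1,0) (1,1) (2,0) (2,1) (3,0) (3,1) (4,0) (4,1) (4,2) (5,0) (5,1) (5,2) (6,0) (6,1) (6,2)] -> total=17
Click 2 (1,5) count=2: revealed 1 new [(1,5)] -> total=18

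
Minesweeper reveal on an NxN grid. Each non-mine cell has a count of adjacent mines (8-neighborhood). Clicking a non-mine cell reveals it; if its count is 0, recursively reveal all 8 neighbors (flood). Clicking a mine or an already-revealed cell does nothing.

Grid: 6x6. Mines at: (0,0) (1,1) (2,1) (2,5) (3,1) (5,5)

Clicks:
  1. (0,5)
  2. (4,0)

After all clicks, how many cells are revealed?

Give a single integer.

Answer: 24

Derivation:
Click 1 (0,5) count=0: revealed 24 new [(0,2) (0,3) (0,4) (0,5) (1,2) (1,3) (1,4) (1,5) (2,2) (2,3) (2,4) (3,2) (3,3) (3,4) (4,0) (4,1) (4,2) (4,3) (4,4) (5,0) (5,1) (5,2) (5,3) (5,4)] -> total=24
Click 2 (4,0) count=1: revealed 0 new [(none)] -> total=24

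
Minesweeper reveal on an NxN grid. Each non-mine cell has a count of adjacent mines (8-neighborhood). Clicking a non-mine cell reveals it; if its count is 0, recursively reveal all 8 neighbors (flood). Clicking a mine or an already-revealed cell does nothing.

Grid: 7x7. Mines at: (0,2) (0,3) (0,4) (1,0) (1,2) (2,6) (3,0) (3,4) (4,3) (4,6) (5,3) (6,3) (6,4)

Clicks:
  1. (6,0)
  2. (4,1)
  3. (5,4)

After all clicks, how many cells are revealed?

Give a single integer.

Click 1 (6,0) count=0: revealed 9 new [(4,0) (4,1) (4,2) (5,0) (5,1) (5,2) (6,0) (6,1) (6,2)] -> total=9
Click 2 (4,1) count=1: revealed 0 new [(none)] -> total=9
Click 3 (5,4) count=4: revealed 1 new [(5,4)] -> total=10

Answer: 10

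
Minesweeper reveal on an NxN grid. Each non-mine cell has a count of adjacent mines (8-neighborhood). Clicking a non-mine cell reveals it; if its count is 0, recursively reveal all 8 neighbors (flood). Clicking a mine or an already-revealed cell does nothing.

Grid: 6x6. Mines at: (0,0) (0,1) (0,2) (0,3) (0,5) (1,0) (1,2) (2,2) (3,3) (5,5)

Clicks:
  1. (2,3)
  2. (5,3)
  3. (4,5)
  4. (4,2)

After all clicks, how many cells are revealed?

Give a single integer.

Answer: 17

Derivation:
Click 1 (2,3) count=3: revealed 1 new [(2,3)] -> total=1
Click 2 (5,3) count=0: revealed 15 new [(2,0) (2,1) (3,0) (3,1) (3,2) (4,0) (4,1) (4,2) (4,3) (4,4) (5,0) (5,1) (5,2) (5,3) (5,4)] -> total=16
Click 3 (4,5) count=1: revealed 1 new [(4,5)] -> total=17
Click 4 (4,2) count=1: revealed 0 new [(none)] -> total=17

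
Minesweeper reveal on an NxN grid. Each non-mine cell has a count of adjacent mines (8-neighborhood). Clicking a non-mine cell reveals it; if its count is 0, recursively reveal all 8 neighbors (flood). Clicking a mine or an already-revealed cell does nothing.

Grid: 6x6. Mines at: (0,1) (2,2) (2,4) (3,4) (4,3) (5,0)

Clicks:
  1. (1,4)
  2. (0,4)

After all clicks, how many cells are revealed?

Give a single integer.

Click 1 (1,4) count=1: revealed 1 new [(1,4)] -> total=1
Click 2 (0,4) count=0: revealed 7 new [(0,2) (0,3) (0,4) (0,5) (1,2) (1,3) (1,5)] -> total=8

Answer: 8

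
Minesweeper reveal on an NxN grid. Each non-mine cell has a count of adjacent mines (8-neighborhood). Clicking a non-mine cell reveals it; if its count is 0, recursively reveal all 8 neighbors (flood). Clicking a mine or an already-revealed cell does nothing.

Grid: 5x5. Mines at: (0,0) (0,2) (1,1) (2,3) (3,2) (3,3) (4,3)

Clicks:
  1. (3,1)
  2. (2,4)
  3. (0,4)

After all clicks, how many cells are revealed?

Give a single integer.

Answer: 6

Derivation:
Click 1 (3,1) count=1: revealed 1 new [(3,1)] -> total=1
Click 2 (2,4) count=2: revealed 1 new [(2,4)] -> total=2
Click 3 (0,4) count=0: revealed 4 new [(0,3) (0,4) (1,3) (1,4)] -> total=6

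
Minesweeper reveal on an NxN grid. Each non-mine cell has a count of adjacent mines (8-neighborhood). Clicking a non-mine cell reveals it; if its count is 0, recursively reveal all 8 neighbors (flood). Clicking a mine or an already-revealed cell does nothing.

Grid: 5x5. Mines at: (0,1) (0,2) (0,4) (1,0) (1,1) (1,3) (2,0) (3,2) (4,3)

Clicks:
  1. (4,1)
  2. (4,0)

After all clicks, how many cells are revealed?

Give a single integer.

Answer: 4

Derivation:
Click 1 (4,1) count=1: revealed 1 new [(4,1)] -> total=1
Click 2 (4,0) count=0: revealed 3 new [(3,0) (3,1) (4,0)] -> total=4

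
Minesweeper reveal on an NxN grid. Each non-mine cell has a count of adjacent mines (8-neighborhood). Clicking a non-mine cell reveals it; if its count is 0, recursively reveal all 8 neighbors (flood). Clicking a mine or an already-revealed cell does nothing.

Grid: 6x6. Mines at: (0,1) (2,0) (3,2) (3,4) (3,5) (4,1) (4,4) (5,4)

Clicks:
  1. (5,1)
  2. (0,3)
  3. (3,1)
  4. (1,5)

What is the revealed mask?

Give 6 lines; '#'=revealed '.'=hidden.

Answer: ..####
..####
..####
.#....
......
.#....

Derivation:
Click 1 (5,1) count=1: revealed 1 new [(5,1)] -> total=1
Click 2 (0,3) count=0: revealed 12 new [(0,2) (0,3) (0,4) (0,5) (1,2) (1,3) (1,4) (1,5) (2,2) (2,3) (2,4) (2,5)] -> total=13
Click 3 (3,1) count=3: revealed 1 new [(3,1)] -> total=14
Click 4 (1,5) count=0: revealed 0 new [(none)] -> total=14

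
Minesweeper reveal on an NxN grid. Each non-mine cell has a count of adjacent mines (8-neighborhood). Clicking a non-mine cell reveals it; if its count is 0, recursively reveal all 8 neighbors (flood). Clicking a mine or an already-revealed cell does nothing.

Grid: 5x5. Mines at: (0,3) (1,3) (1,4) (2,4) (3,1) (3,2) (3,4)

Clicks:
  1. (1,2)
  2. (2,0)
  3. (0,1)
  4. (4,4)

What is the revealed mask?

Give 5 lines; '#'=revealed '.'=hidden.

Answer: ###..
###..
###..
.....
....#

Derivation:
Click 1 (1,2) count=2: revealed 1 new [(1,2)] -> total=1
Click 2 (2,0) count=1: revealed 1 new [(2,0)] -> total=2
Click 3 (0,1) count=0: revealed 7 new [(0,0) (0,1) (0,2) (1,0) (1,1) (2,1) (2,2)] -> total=9
Click 4 (4,4) count=1: revealed 1 new [(4,4)] -> total=10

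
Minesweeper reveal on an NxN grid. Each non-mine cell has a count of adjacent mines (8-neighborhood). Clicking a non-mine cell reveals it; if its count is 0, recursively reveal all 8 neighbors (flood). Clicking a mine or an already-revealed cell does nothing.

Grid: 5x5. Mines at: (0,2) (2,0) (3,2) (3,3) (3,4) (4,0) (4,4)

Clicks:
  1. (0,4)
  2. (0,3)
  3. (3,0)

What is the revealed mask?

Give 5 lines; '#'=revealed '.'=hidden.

Click 1 (0,4) count=0: revealed 6 new [(0,3) (0,4) (1,3) (1,4) (2,3) (2,4)] -> total=6
Click 2 (0,3) count=1: revealed 0 new [(none)] -> total=6
Click 3 (3,0) count=2: revealed 1 new [(3,0)] -> total=7

Answer: ...##
...##
...##
#....
.....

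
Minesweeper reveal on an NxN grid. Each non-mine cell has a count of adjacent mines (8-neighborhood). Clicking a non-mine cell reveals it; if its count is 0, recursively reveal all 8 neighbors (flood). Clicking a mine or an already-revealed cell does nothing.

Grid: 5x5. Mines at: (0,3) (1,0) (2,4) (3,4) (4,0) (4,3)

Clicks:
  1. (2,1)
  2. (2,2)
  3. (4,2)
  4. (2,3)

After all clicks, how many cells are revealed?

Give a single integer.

Click 1 (2,1) count=1: revealed 1 new [(2,1)] -> total=1
Click 2 (2,2) count=0: revealed 8 new [(1,1) (1,2) (1,3) (2,2) (2,3) (3,1) (3,2) (3,3)] -> total=9
Click 3 (4,2) count=1: revealed 1 new [(4,2)] -> total=10
Click 4 (2,3) count=2: revealed 0 new [(none)] -> total=10

Answer: 10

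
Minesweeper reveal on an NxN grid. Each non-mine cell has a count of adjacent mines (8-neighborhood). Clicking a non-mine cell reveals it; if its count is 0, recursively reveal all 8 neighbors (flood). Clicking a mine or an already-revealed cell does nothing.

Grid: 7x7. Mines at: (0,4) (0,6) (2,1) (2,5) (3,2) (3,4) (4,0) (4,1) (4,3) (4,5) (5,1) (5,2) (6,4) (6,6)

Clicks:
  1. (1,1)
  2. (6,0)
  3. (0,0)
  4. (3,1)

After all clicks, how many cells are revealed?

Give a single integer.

Answer: 10

Derivation:
Click 1 (1,1) count=1: revealed 1 new [(1,1)] -> total=1
Click 2 (6,0) count=1: revealed 1 new [(6,0)] -> total=2
Click 3 (0,0) count=0: revealed 7 new [(0,0) (0,1) (0,2) (0,3) (1,0) (1,2) (1,3)] -> total=9
Click 4 (3,1) count=4: revealed 1 new [(3,1)] -> total=10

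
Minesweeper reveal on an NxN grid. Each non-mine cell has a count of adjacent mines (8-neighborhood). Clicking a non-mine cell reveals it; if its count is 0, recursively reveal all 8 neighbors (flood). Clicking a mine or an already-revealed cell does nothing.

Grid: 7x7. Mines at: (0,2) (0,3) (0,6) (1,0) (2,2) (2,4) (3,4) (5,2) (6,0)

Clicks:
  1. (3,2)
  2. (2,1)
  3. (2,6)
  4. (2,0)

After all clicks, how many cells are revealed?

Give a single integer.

Answer: 21

Derivation:
Click 1 (3,2) count=1: revealed 1 new [(3,2)] -> total=1
Click 2 (2,1) count=2: revealed 1 new [(2,1)] -> total=2
Click 3 (2,6) count=0: revealed 18 new [(1,5) (1,6) (2,5) (2,6) (3,5) (3,6) (4,3) (4,4) (4,5) (4,6) (5,3) (5,4) (5,5) (5,6) (6,3) (6,4) (6,5) (6,6)] -> total=20
Click 4 (2,0) count=1: revealed 1 new [(2,0)] -> total=21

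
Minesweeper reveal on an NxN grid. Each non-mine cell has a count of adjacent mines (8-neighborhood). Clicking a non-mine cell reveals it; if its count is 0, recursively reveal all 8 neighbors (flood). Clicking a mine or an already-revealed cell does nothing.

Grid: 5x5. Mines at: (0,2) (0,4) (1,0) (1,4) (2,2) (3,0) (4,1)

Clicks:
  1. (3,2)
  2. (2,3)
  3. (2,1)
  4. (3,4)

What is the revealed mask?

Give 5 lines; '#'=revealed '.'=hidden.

Answer: .....
.....
.#.##
..###
..###

Derivation:
Click 1 (3,2) count=2: revealed 1 new [(3,2)] -> total=1
Click 2 (2,3) count=2: revealed 1 new [(2,3)] -> total=2
Click 3 (2,1) count=3: revealed 1 new [(2,1)] -> total=3
Click 4 (3,4) count=0: revealed 6 new [(2,4) (3,3) (3,4) (4,2) (4,3) (4,4)] -> total=9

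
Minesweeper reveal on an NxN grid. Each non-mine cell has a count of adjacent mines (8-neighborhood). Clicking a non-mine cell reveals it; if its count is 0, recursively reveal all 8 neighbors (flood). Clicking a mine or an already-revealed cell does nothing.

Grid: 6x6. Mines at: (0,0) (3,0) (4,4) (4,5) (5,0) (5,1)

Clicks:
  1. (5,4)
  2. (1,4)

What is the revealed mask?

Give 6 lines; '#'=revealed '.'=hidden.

Click 1 (5,4) count=2: revealed 1 new [(5,4)] -> total=1
Click 2 (1,4) count=0: revealed 23 new [(0,1) (0,2) (0,3) (0,4) (0,5) (1,1) (1,2) (1,3) (1,4) (1,5) (2,1) (2,2) (2,3) (2,4) (2,5) (3,1) (3,2) (3,3) (3,4) (3,5) (4,1) (4,2) (4,3)] -> total=24

Answer: .#####
.#####
.#####
.#####
.###..
....#.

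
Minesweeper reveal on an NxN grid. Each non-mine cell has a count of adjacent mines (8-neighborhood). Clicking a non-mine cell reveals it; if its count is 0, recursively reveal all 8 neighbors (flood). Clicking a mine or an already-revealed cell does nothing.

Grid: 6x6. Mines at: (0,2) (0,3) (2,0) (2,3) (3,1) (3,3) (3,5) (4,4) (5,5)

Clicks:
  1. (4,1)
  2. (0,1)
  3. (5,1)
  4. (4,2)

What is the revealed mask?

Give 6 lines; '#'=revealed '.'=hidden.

Answer: .#....
......
......
......
####..
####..

Derivation:
Click 1 (4,1) count=1: revealed 1 new [(4,1)] -> total=1
Click 2 (0,1) count=1: revealed 1 new [(0,1)] -> total=2
Click 3 (5,1) count=0: revealed 7 new [(4,0) (4,2) (4,3) (5,0) (5,1) (5,2) (5,3)] -> total=9
Click 4 (4,2) count=2: revealed 0 new [(none)] -> total=9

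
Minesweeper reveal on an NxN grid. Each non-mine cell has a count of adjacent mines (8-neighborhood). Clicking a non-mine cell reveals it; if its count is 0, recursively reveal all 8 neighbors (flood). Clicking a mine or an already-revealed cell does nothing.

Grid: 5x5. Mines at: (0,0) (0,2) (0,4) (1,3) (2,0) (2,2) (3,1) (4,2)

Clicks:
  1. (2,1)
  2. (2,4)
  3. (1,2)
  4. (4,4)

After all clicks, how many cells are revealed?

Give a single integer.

Click 1 (2,1) count=3: revealed 1 new [(2,1)] -> total=1
Click 2 (2,4) count=1: revealed 1 new [(2,4)] -> total=2
Click 3 (1,2) count=3: revealed 1 new [(1,2)] -> total=3
Click 4 (4,4) count=0: revealed 5 new [(2,3) (3,3) (3,4) (4,3) (4,4)] -> total=8

Answer: 8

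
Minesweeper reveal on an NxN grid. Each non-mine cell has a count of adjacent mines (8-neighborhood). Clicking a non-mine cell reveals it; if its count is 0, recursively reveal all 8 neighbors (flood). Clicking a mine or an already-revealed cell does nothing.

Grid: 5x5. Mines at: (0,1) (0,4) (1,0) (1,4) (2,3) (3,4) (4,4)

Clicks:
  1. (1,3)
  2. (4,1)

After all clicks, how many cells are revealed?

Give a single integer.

Click 1 (1,3) count=3: revealed 1 new [(1,3)] -> total=1
Click 2 (4,1) count=0: revealed 11 new [(2,0) (2,1) (2,2) (3,0) (3,1) (3,2) (3,3) (4,0) (4,1) (4,2) (4,3)] -> total=12

Answer: 12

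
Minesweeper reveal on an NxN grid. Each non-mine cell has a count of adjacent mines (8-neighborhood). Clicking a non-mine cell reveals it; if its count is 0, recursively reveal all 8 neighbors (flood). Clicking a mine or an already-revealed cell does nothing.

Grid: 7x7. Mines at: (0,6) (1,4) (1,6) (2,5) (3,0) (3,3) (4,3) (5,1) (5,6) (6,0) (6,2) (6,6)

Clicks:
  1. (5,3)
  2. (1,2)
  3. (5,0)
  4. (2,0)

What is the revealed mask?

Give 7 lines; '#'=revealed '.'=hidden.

Answer: ####...
####...
####...
.......
.......
#..#...
.......

Derivation:
Click 1 (5,3) count=2: revealed 1 new [(5,3)] -> total=1
Click 2 (1,2) count=0: revealed 12 new [(0,0) (0,1) (0,2) (0,3) (1,0) (1,1) (1,2) (1,3) (2,0) (2,1) (2,2) (2,3)] -> total=13
Click 3 (5,0) count=2: revealed 1 new [(5,0)] -> total=14
Click 4 (2,0) count=1: revealed 0 new [(none)] -> total=14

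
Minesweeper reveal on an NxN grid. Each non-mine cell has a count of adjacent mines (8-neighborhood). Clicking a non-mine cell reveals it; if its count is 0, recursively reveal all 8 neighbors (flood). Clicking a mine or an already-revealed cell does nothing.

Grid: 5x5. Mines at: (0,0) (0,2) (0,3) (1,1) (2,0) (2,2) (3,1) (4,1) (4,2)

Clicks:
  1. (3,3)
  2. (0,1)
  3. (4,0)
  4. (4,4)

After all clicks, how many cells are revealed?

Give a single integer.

Click 1 (3,3) count=2: revealed 1 new [(3,3)] -> total=1
Click 2 (0,1) count=3: revealed 1 new [(0,1)] -> total=2
Click 3 (4,0) count=2: revealed 1 new [(4,0)] -> total=3
Click 4 (4,4) count=0: revealed 7 new [(1,3) (1,4) (2,3) (2,4) (3,4) (4,3) (4,4)] -> total=10

Answer: 10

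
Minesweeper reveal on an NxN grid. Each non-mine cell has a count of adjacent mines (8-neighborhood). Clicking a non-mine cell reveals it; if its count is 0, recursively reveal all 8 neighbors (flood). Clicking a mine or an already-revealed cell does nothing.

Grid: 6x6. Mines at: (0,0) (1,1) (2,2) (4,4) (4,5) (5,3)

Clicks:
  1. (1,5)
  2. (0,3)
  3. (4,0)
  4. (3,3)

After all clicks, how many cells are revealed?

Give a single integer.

Click 1 (1,5) count=0: revealed 14 new [(0,2) (0,3) (0,4) (0,5) (1,2) (1,3) (1,4) (1,5) (2,3) (2,4) (2,5) (3,3) (3,4) (3,5)] -> total=14
Click 2 (0,3) count=0: revealed 0 new [(none)] -> total=14
Click 3 (4,0) count=0: revealed 11 new [(2,0) (2,1) (3,0) (3,1) (3,2) (4,0) (4,1) (4,2) (5,0) (5,1) (5,2)] -> total=25
Click 4 (3,3) count=2: revealed 0 new [(none)] -> total=25

Answer: 25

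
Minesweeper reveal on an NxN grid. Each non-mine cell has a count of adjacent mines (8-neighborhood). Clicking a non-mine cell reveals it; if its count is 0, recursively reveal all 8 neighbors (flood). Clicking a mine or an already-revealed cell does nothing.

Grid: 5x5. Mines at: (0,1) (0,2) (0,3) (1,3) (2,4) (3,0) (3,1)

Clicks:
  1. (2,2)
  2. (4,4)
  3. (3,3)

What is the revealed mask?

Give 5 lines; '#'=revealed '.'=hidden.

Answer: .....
.....
..#..
..###
..###

Derivation:
Click 1 (2,2) count=2: revealed 1 new [(2,2)] -> total=1
Click 2 (4,4) count=0: revealed 6 new [(3,2) (3,3) (3,4) (4,2) (4,3) (4,4)] -> total=7
Click 3 (3,3) count=1: revealed 0 new [(none)] -> total=7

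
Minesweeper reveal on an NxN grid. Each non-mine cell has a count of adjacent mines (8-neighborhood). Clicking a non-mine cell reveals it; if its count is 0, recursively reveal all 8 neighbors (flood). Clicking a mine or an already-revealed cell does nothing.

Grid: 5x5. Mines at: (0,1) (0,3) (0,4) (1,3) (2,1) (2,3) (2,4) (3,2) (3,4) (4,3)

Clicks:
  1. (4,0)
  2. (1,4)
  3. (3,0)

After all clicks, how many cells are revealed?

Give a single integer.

Click 1 (4,0) count=0: revealed 4 new [(3,0) (3,1) (4,0) (4,1)] -> total=4
Click 2 (1,4) count=5: revealed 1 new [(1,4)] -> total=5
Click 3 (3,0) count=1: revealed 0 new [(none)] -> total=5

Answer: 5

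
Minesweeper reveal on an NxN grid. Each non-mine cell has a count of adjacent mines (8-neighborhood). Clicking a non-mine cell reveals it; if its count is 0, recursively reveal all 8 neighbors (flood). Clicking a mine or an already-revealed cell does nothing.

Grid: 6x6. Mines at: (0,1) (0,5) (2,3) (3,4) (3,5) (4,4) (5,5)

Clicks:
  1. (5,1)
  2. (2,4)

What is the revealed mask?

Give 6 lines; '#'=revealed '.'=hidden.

Answer: ......
###...
###.#.
####..
####..
####..

Derivation:
Click 1 (5,1) count=0: revealed 18 new [(1,0) (1,1) (1,2) (2,0) (2,1) (2,2) (3,0) (3,1) (3,2) (3,3) (4,0) (4,1) (4,2) (4,3) (5,0) (5,1) (5,2) (5,3)] -> total=18
Click 2 (2,4) count=3: revealed 1 new [(2,4)] -> total=19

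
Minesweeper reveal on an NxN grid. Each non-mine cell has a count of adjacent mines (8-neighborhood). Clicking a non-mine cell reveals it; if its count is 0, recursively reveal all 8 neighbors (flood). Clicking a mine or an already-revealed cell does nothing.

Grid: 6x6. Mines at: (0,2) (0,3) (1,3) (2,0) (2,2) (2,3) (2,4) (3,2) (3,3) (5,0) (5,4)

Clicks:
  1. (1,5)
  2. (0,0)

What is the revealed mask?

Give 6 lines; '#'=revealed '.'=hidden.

Answer: ##....
##...#
......
......
......
......

Derivation:
Click 1 (1,5) count=1: revealed 1 new [(1,5)] -> total=1
Click 2 (0,0) count=0: revealed 4 new [(0,0) (0,1) (1,0) (1,1)] -> total=5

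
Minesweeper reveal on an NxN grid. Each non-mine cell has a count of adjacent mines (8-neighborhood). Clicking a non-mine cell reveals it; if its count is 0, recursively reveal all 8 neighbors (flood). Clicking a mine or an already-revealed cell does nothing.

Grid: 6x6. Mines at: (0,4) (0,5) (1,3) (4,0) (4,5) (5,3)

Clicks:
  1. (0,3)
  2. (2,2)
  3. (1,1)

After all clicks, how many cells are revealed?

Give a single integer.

Click 1 (0,3) count=2: revealed 1 new [(0,3)] -> total=1
Click 2 (2,2) count=1: revealed 1 new [(2,2)] -> total=2
Click 3 (1,1) count=0: revealed 19 new [(0,0) (0,1) (0,2) (1,0) (1,1) (1,2) (2,0) (2,1) (2,3) (2,4) (3,0) (3,1) (3,2) (3,3) (3,4) (4,1) (4,2) (4,3) (4,4)] -> total=21

Answer: 21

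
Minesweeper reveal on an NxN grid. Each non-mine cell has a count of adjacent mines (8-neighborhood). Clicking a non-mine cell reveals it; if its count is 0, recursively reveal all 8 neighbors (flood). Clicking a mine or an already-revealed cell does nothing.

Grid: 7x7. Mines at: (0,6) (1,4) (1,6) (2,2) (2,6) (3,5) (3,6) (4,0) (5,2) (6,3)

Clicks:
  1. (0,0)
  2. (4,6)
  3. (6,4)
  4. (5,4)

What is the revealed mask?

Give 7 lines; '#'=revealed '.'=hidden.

Click 1 (0,0) count=0: revealed 12 new [(0,0) (0,1) (0,2) (0,3) (1,0) (1,1) (1,2) (1,3) (2,0) (2,1) (3,0) (3,1)] -> total=12
Click 2 (4,6) count=2: revealed 1 new [(4,6)] -> total=13
Click 3 (6,4) count=1: revealed 1 new [(6,4)] -> total=14
Click 4 (5,4) count=1: revealed 1 new [(5,4)] -> total=15

Answer: ####...
####...
##.....
##.....
......#
....#..
....#..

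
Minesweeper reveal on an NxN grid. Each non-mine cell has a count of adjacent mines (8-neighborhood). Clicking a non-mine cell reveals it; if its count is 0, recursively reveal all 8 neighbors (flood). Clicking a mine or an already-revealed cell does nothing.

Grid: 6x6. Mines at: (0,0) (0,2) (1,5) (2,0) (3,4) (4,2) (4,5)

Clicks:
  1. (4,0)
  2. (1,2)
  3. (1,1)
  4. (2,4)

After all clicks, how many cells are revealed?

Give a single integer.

Click 1 (4,0) count=0: revealed 6 new [(3,0) (3,1) (4,0) (4,1) (5,0) (5,1)] -> total=6
Click 2 (1,2) count=1: revealed 1 new [(1,2)] -> total=7
Click 3 (1,1) count=3: revealed 1 new [(1,1)] -> total=8
Click 4 (2,4) count=2: revealed 1 new [(2,4)] -> total=9

Answer: 9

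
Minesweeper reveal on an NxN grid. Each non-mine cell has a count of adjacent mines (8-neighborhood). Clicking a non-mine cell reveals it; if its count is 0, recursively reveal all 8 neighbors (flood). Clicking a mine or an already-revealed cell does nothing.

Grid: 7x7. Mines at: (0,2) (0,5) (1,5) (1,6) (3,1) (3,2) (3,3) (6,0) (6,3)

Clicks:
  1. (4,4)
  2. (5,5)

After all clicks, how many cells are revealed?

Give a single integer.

Answer: 15

Derivation:
Click 1 (4,4) count=1: revealed 1 new [(4,4)] -> total=1
Click 2 (5,5) count=0: revealed 14 new [(2,4) (2,5) (2,6) (3,4) (3,5) (3,6) (4,5) (4,6) (5,4) (5,5) (5,6) (6,4) (6,5) (6,6)] -> total=15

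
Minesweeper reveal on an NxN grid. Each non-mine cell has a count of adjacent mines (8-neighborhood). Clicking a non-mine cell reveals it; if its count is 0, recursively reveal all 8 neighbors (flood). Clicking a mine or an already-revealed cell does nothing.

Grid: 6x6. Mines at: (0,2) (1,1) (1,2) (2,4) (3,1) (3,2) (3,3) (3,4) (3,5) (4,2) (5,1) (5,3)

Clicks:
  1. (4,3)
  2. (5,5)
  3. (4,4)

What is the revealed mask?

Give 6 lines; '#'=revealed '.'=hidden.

Answer: ......
......
......
......
...###
....##

Derivation:
Click 1 (4,3) count=5: revealed 1 new [(4,3)] -> total=1
Click 2 (5,5) count=0: revealed 4 new [(4,4) (4,5) (5,4) (5,5)] -> total=5
Click 3 (4,4) count=4: revealed 0 new [(none)] -> total=5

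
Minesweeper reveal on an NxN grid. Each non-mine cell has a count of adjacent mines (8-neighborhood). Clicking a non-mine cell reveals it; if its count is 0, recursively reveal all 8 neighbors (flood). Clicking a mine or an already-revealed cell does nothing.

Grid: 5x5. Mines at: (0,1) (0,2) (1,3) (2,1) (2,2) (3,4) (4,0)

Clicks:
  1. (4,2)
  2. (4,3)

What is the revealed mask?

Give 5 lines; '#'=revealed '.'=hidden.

Answer: .....
.....
.....
.###.
.###.

Derivation:
Click 1 (4,2) count=0: revealed 6 new [(3,1) (3,2) (3,3) (4,1) (4,2) (4,3)] -> total=6
Click 2 (4,3) count=1: revealed 0 new [(none)] -> total=6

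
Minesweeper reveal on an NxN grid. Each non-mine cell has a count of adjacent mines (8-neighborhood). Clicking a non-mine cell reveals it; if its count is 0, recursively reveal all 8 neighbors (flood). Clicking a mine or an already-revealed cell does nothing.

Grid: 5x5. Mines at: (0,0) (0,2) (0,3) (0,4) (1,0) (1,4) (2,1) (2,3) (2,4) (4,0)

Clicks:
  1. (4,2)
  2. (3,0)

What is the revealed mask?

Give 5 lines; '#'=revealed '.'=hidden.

Answer: .....
.....
.....
#####
.####

Derivation:
Click 1 (4,2) count=0: revealed 8 new [(3,1) (3,2) (3,3) (3,4) (4,1) (4,2) (4,3) (4,4)] -> total=8
Click 2 (3,0) count=2: revealed 1 new [(3,0)] -> total=9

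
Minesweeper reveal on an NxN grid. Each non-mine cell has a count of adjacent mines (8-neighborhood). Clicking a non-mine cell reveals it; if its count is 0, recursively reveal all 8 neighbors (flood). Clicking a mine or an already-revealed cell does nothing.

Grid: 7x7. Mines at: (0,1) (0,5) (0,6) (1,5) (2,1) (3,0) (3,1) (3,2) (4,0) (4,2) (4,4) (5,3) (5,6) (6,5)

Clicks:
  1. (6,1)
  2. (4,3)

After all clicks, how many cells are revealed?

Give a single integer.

Click 1 (6,1) count=0: revealed 6 new [(5,0) (5,1) (5,2) (6,0) (6,1) (6,2)] -> total=6
Click 2 (4,3) count=4: revealed 1 new [(4,3)] -> total=7

Answer: 7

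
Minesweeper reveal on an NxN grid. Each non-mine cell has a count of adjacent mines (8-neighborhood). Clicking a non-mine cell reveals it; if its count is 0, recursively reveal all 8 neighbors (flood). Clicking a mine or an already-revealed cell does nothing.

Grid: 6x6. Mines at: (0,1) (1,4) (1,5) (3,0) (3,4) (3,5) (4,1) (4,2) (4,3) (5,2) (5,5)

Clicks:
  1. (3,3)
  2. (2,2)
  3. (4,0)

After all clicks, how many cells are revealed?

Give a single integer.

Click 1 (3,3) count=3: revealed 1 new [(3,3)] -> total=1
Click 2 (2,2) count=0: revealed 8 new [(1,1) (1,2) (1,3) (2,1) (2,2) (2,3) (3,1) (3,2)] -> total=9
Click 3 (4,0) count=2: revealed 1 new [(4,0)] -> total=10

Answer: 10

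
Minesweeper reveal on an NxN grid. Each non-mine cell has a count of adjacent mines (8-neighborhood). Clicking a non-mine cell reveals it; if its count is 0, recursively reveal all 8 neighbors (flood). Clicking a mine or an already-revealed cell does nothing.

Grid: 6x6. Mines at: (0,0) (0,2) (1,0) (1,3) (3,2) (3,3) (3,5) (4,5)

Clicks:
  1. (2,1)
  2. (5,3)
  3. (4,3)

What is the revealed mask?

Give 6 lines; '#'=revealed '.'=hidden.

Answer: ......
......
##....
##....
#####.
#####.

Derivation:
Click 1 (2,1) count=2: revealed 1 new [(2,1)] -> total=1
Click 2 (5,3) count=0: revealed 13 new [(2,0) (3,0) (3,1) (4,0) (4,1) (4,2) (4,3) (4,4) (5,0) (5,1) (5,2) (5,3) (5,4)] -> total=14
Click 3 (4,3) count=2: revealed 0 new [(none)] -> total=14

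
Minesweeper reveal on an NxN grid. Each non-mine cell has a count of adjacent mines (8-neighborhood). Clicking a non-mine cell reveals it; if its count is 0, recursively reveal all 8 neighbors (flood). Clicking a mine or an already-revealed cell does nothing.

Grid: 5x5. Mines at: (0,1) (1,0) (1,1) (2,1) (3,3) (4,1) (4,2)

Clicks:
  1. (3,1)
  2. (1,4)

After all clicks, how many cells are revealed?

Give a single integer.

Answer: 10

Derivation:
Click 1 (3,1) count=3: revealed 1 new [(3,1)] -> total=1
Click 2 (1,4) count=0: revealed 9 new [(0,2) (0,3) (0,4) (1,2) (1,3) (1,4) (2,2) (2,3) (2,4)] -> total=10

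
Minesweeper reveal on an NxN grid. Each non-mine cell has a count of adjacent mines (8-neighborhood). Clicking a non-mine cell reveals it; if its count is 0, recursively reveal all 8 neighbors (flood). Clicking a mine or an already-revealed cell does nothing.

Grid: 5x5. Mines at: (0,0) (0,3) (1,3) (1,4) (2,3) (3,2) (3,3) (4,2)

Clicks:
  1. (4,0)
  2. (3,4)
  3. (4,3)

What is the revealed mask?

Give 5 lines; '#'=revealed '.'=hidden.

Click 1 (4,0) count=0: revealed 8 new [(1,0) (1,1) (2,0) (2,1) (3,0) (3,1) (4,0) (4,1)] -> total=8
Click 2 (3,4) count=2: revealed 1 new [(3,4)] -> total=9
Click 3 (4,3) count=3: revealed 1 new [(4,3)] -> total=10

Answer: .....
##...
##...
##..#
##.#.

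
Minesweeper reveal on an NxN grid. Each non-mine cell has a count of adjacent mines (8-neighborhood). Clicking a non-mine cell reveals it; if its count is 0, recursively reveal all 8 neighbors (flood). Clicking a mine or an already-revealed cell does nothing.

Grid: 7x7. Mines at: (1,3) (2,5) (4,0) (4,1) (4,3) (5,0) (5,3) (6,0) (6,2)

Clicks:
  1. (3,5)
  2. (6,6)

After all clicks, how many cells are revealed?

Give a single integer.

Answer: 12

Derivation:
Click 1 (3,5) count=1: revealed 1 new [(3,5)] -> total=1
Click 2 (6,6) count=0: revealed 11 new [(3,4) (3,6) (4,4) (4,5) (4,6) (5,4) (5,5) (5,6) (6,4) (6,5) (6,6)] -> total=12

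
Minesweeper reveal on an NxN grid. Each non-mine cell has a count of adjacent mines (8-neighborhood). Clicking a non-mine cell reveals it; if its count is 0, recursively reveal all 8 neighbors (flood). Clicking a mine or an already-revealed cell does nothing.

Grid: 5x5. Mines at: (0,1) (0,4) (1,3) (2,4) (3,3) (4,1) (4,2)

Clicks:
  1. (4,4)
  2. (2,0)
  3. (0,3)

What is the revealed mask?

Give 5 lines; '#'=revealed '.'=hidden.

Answer: ...#.
###..
###..
###..
....#

Derivation:
Click 1 (4,4) count=1: revealed 1 new [(4,4)] -> total=1
Click 2 (2,0) count=0: revealed 9 new [(1,0) (1,1) (1,2) (2,0) (2,1) (2,2) (3,0) (3,1) (3,2)] -> total=10
Click 3 (0,3) count=2: revealed 1 new [(0,3)] -> total=11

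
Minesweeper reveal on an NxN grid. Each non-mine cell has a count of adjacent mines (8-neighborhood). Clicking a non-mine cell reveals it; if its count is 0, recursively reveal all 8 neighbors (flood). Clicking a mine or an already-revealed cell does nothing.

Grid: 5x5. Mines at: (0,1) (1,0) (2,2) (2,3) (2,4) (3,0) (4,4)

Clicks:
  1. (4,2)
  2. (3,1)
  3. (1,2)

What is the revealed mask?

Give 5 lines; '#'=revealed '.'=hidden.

Answer: .....
..#..
.....
.###.
.###.

Derivation:
Click 1 (4,2) count=0: revealed 6 new [(3,1) (3,2) (3,3) (4,1) (4,2) (4,3)] -> total=6
Click 2 (3,1) count=2: revealed 0 new [(none)] -> total=6
Click 3 (1,2) count=3: revealed 1 new [(1,2)] -> total=7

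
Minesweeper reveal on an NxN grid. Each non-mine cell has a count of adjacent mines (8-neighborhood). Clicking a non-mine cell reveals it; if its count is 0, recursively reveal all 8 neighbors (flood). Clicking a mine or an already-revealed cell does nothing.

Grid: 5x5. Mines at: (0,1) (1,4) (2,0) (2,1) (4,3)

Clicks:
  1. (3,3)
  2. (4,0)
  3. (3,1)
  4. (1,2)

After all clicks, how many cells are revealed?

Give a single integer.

Answer: 8

Derivation:
Click 1 (3,3) count=1: revealed 1 new [(3,3)] -> total=1
Click 2 (4,0) count=0: revealed 6 new [(3,0) (3,1) (3,2) (4,0) (4,1) (4,2)] -> total=7
Click 3 (3,1) count=2: revealed 0 new [(none)] -> total=7
Click 4 (1,2) count=2: revealed 1 new [(1,2)] -> total=8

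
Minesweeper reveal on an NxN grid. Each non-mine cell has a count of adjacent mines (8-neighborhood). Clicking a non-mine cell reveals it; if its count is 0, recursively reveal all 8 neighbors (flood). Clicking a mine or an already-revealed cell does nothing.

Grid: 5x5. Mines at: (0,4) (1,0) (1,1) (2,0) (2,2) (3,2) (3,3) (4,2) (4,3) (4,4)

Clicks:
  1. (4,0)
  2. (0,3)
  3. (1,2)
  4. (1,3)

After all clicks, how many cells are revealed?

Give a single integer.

Answer: 7

Derivation:
Click 1 (4,0) count=0: revealed 4 new [(3,0) (3,1) (4,0) (4,1)] -> total=4
Click 2 (0,3) count=1: revealed 1 new [(0,3)] -> total=5
Click 3 (1,2) count=2: revealed 1 new [(1,2)] -> total=6
Click 4 (1,3) count=2: revealed 1 new [(1,3)] -> total=7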